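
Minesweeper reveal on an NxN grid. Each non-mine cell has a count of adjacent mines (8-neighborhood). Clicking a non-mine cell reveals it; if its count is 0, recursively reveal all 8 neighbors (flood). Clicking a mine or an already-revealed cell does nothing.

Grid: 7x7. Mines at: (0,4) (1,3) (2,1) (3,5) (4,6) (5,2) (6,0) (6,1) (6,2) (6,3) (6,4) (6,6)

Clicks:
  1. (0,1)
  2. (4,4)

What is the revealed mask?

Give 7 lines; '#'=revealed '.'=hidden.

Answer: ###....
###....
.......
.......
....#..
.......
.......

Derivation:
Click 1 (0,1) count=0: revealed 6 new [(0,0) (0,1) (0,2) (1,0) (1,1) (1,2)] -> total=6
Click 2 (4,4) count=1: revealed 1 new [(4,4)] -> total=7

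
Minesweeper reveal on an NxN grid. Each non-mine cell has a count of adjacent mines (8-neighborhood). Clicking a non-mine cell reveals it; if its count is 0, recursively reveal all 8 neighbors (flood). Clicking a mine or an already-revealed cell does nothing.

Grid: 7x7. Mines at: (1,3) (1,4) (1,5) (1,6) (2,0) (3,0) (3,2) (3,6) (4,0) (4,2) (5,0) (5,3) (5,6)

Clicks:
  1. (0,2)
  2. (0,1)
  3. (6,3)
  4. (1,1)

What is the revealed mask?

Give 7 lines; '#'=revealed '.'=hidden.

Answer: ###....
###....
.......
.......
.......
.......
...#...

Derivation:
Click 1 (0,2) count=1: revealed 1 new [(0,2)] -> total=1
Click 2 (0,1) count=0: revealed 5 new [(0,0) (0,1) (1,0) (1,1) (1,2)] -> total=6
Click 3 (6,3) count=1: revealed 1 new [(6,3)] -> total=7
Click 4 (1,1) count=1: revealed 0 new [(none)] -> total=7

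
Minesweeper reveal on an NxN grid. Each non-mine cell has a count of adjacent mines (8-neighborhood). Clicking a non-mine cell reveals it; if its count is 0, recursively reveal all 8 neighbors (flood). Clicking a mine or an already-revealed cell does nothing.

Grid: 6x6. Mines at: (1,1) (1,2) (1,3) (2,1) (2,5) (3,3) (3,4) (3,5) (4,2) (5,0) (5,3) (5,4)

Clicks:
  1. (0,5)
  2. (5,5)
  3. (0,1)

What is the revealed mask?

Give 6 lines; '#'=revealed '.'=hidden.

Answer: .#..##
....##
......
......
......
.....#

Derivation:
Click 1 (0,5) count=0: revealed 4 new [(0,4) (0,5) (1,4) (1,5)] -> total=4
Click 2 (5,5) count=1: revealed 1 new [(5,5)] -> total=5
Click 3 (0,1) count=2: revealed 1 new [(0,1)] -> total=6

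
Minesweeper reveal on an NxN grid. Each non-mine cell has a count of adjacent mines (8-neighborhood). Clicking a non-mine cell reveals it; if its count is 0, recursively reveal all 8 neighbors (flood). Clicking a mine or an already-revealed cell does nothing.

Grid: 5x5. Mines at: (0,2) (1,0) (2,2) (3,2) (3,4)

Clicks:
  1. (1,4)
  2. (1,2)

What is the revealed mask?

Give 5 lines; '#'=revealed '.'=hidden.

Click 1 (1,4) count=0: revealed 6 new [(0,3) (0,4) (1,3) (1,4) (2,3) (2,4)] -> total=6
Click 2 (1,2) count=2: revealed 1 new [(1,2)] -> total=7

Answer: ...##
..###
...##
.....
.....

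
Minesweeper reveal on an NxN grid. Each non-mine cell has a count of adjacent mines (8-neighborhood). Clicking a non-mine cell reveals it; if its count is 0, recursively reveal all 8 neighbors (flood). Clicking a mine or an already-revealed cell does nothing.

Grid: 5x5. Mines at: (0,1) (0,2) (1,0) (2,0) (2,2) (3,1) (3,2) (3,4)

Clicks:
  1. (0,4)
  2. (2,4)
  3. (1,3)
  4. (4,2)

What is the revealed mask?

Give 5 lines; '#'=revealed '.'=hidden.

Answer: ...##
...##
...##
.....
..#..

Derivation:
Click 1 (0,4) count=0: revealed 6 new [(0,3) (0,4) (1,3) (1,4) (2,3) (2,4)] -> total=6
Click 2 (2,4) count=1: revealed 0 new [(none)] -> total=6
Click 3 (1,3) count=2: revealed 0 new [(none)] -> total=6
Click 4 (4,2) count=2: revealed 1 new [(4,2)] -> total=7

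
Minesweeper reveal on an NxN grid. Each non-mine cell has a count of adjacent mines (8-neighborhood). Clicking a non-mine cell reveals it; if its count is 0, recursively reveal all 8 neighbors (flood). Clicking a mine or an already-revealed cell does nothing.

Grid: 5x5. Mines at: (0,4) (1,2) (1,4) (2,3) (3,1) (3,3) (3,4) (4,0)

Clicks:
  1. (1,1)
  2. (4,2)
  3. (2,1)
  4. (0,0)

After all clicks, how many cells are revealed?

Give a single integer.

Click 1 (1,1) count=1: revealed 1 new [(1,1)] -> total=1
Click 2 (4,2) count=2: revealed 1 new [(4,2)] -> total=2
Click 3 (2,1) count=2: revealed 1 new [(2,1)] -> total=3
Click 4 (0,0) count=0: revealed 4 new [(0,0) (0,1) (1,0) (2,0)] -> total=7

Answer: 7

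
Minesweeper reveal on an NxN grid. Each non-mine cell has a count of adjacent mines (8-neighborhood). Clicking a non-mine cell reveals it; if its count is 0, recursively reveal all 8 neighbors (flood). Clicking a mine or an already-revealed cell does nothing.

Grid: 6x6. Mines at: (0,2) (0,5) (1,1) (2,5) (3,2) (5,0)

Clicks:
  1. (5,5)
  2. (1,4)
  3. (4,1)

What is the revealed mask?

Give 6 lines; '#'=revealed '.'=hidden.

Click 1 (5,5) count=0: revealed 13 new [(3,3) (3,4) (3,5) (4,1) (4,2) (4,3) (4,4) (4,5) (5,1) (5,2) (5,3) (5,4) (5,5)] -> total=13
Click 2 (1,4) count=2: revealed 1 new [(1,4)] -> total=14
Click 3 (4,1) count=2: revealed 0 new [(none)] -> total=14

Answer: ......
....#.
......
...###
.#####
.#####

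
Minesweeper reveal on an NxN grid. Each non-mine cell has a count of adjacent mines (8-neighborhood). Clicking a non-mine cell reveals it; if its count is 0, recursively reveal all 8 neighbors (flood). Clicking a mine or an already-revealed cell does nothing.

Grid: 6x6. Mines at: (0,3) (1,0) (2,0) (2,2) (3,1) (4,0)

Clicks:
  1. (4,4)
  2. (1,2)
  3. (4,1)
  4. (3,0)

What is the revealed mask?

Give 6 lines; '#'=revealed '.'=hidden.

Click 1 (4,4) count=0: revealed 22 new [(0,4) (0,5) (1,3) (1,4) (1,5) (2,3) (2,4) (2,5) (3,2) (3,3) (3,4) (3,5) (4,1) (4,2) (4,3) (4,4) (4,5) (5,1) (5,2) (5,3) (5,4) (5,5)] -> total=22
Click 2 (1,2) count=2: revealed 1 new [(1,2)] -> total=23
Click 3 (4,1) count=2: revealed 0 new [(none)] -> total=23
Click 4 (3,0) count=3: revealed 1 new [(3,0)] -> total=24

Answer: ....##
..####
...###
#.####
.#####
.#####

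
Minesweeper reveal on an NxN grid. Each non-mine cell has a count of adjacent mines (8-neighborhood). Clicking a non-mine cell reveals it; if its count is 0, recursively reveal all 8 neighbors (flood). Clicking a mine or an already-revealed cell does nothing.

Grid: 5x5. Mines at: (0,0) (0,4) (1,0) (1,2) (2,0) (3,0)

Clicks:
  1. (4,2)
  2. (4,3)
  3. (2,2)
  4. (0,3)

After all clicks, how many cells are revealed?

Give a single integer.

Answer: 15

Derivation:
Click 1 (4,2) count=0: revealed 14 new [(1,3) (1,4) (2,1) (2,2) (2,3) (2,4) (3,1) (3,2) (3,3) (3,4) (4,1) (4,2) (4,3) (4,4)] -> total=14
Click 2 (4,3) count=0: revealed 0 new [(none)] -> total=14
Click 3 (2,2) count=1: revealed 0 new [(none)] -> total=14
Click 4 (0,3) count=2: revealed 1 new [(0,3)] -> total=15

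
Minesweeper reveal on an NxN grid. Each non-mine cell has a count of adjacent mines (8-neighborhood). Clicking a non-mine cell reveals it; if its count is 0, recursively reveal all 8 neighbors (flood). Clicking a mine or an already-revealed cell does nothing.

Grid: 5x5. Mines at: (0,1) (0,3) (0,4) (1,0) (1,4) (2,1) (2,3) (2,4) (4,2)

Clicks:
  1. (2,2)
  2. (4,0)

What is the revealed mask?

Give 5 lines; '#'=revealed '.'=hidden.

Answer: .....
.....
..#..
##...
##...

Derivation:
Click 1 (2,2) count=2: revealed 1 new [(2,2)] -> total=1
Click 2 (4,0) count=0: revealed 4 new [(3,0) (3,1) (4,0) (4,1)] -> total=5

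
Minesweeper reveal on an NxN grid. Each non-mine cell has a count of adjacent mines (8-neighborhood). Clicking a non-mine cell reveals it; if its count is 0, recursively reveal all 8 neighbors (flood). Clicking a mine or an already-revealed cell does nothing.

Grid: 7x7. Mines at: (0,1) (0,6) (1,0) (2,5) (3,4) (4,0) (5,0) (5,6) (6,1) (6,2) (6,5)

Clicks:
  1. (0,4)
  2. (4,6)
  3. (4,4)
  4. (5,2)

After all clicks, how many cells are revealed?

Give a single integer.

Click 1 (0,4) count=0: revealed 22 new [(0,2) (0,3) (0,4) (0,5) (1,1) (1,2) (1,3) (1,4) (1,5) (2,1) (2,2) (2,3) (2,4) (3,1) (3,2) (3,3) (4,1) (4,2) (4,3) (5,1) (5,2) (5,3)] -> total=22
Click 2 (4,6) count=1: revealed 1 new [(4,6)] -> total=23
Click 3 (4,4) count=1: revealed 1 new [(4,4)] -> total=24
Click 4 (5,2) count=2: revealed 0 new [(none)] -> total=24

Answer: 24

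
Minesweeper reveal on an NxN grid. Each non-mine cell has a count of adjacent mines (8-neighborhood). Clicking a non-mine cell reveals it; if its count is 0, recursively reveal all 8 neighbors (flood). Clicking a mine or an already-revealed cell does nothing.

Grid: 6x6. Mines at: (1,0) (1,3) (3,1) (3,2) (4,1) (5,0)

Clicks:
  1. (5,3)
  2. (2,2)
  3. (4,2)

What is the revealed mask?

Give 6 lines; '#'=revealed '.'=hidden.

Answer: ....##
....##
..####
...###
..####
..####

Derivation:
Click 1 (5,3) count=0: revealed 18 new [(0,4) (0,5) (1,4) (1,5) (2,3) (2,4) (2,5) (3,3) (3,4) (3,5) (4,2) (4,3) (4,4) (4,5) (5,2) (5,3) (5,4) (5,5)] -> total=18
Click 2 (2,2) count=3: revealed 1 new [(2,2)] -> total=19
Click 3 (4,2) count=3: revealed 0 new [(none)] -> total=19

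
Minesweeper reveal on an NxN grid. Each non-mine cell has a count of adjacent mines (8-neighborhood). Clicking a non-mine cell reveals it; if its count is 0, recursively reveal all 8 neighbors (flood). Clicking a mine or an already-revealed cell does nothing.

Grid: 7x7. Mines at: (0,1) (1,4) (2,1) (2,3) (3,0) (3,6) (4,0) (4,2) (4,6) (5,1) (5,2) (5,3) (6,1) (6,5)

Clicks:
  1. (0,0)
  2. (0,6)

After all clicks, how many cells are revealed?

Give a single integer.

Click 1 (0,0) count=1: revealed 1 new [(0,0)] -> total=1
Click 2 (0,6) count=0: revealed 6 new [(0,5) (0,6) (1,5) (1,6) (2,5) (2,6)] -> total=7

Answer: 7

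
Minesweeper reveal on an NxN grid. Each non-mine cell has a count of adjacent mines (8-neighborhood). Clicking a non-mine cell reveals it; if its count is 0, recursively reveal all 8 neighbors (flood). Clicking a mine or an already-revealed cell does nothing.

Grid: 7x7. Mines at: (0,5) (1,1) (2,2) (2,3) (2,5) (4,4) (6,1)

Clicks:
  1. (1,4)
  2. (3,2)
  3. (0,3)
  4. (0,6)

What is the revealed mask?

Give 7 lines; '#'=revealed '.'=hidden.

Answer: ..###.#
..###..
.......
..#....
.......
.......
.......

Derivation:
Click 1 (1,4) count=3: revealed 1 new [(1,4)] -> total=1
Click 2 (3,2) count=2: revealed 1 new [(3,2)] -> total=2
Click 3 (0,3) count=0: revealed 5 new [(0,2) (0,3) (0,4) (1,2) (1,3)] -> total=7
Click 4 (0,6) count=1: revealed 1 new [(0,6)] -> total=8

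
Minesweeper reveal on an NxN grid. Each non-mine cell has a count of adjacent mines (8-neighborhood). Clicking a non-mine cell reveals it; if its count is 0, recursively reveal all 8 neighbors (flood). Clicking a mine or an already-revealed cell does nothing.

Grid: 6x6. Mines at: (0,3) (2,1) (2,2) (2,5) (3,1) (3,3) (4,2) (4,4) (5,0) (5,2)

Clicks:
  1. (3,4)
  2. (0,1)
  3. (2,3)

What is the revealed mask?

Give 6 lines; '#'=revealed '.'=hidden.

Click 1 (3,4) count=3: revealed 1 new [(3,4)] -> total=1
Click 2 (0,1) count=0: revealed 6 new [(0,0) (0,1) (0,2) (1,0) (1,1) (1,2)] -> total=7
Click 3 (2,3) count=2: revealed 1 new [(2,3)] -> total=8

Answer: ###...
###...
...#..
....#.
......
......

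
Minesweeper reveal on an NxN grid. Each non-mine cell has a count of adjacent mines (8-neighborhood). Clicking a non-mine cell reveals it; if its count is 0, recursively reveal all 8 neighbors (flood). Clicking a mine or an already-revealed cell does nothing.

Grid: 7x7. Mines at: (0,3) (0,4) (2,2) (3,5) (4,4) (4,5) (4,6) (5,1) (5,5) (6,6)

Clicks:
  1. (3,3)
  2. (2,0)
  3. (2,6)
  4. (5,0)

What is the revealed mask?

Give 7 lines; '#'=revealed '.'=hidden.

Click 1 (3,3) count=2: revealed 1 new [(3,3)] -> total=1
Click 2 (2,0) count=0: revealed 12 new [(0,0) (0,1) (0,2) (1,0) (1,1) (1,2) (2,0) (2,1) (3,0) (3,1) (4,0) (4,1)] -> total=13
Click 3 (2,6) count=1: revealed 1 new [(2,6)] -> total=14
Click 4 (5,0) count=1: revealed 1 new [(5,0)] -> total=15

Answer: ###....
###....
##....#
##.#...
##.....
#......
.......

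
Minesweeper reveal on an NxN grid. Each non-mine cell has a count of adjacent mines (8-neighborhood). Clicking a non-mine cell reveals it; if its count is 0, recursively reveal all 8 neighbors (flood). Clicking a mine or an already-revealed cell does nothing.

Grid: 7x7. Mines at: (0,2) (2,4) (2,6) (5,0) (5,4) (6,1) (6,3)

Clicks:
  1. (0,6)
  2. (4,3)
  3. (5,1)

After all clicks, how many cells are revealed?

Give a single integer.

Answer: 10

Derivation:
Click 1 (0,6) count=0: revealed 8 new [(0,3) (0,4) (0,5) (0,6) (1,3) (1,4) (1,5) (1,6)] -> total=8
Click 2 (4,3) count=1: revealed 1 new [(4,3)] -> total=9
Click 3 (5,1) count=2: revealed 1 new [(5,1)] -> total=10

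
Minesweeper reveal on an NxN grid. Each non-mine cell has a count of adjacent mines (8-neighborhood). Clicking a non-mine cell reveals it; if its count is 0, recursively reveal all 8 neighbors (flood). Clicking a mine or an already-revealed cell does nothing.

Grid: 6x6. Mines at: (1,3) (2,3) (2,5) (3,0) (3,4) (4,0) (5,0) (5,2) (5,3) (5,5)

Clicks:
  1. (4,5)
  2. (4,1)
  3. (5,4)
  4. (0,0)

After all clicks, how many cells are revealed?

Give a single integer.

Answer: 12

Derivation:
Click 1 (4,5) count=2: revealed 1 new [(4,5)] -> total=1
Click 2 (4,1) count=4: revealed 1 new [(4,1)] -> total=2
Click 3 (5,4) count=2: revealed 1 new [(5,4)] -> total=3
Click 4 (0,0) count=0: revealed 9 new [(0,0) (0,1) (0,2) (1,0) (1,1) (1,2) (2,0) (2,1) (2,2)] -> total=12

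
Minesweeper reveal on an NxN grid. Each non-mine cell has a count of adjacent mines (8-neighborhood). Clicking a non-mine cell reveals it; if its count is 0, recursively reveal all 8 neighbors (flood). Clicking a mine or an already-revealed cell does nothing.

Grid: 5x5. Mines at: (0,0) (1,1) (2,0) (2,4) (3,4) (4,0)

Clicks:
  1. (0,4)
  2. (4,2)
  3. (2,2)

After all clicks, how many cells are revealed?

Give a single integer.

Answer: 15

Derivation:
Click 1 (0,4) count=0: revealed 6 new [(0,2) (0,3) (0,4) (1,2) (1,3) (1,4)] -> total=6
Click 2 (4,2) count=0: revealed 9 new [(2,1) (2,2) (2,3) (3,1) (3,2) (3,3) (4,1) (4,2) (4,3)] -> total=15
Click 3 (2,2) count=1: revealed 0 new [(none)] -> total=15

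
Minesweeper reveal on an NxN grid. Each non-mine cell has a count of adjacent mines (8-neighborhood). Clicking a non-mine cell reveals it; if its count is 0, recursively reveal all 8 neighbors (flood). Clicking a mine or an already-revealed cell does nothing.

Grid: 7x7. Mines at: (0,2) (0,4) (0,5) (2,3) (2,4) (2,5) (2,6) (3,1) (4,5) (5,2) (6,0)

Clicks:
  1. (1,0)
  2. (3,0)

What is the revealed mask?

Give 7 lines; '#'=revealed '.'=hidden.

Answer: ##.....
##.....
##.....
#......
.......
.......
.......

Derivation:
Click 1 (1,0) count=0: revealed 6 new [(0,0) (0,1) (1,0) (1,1) (2,0) (2,1)] -> total=6
Click 2 (3,0) count=1: revealed 1 new [(3,0)] -> total=7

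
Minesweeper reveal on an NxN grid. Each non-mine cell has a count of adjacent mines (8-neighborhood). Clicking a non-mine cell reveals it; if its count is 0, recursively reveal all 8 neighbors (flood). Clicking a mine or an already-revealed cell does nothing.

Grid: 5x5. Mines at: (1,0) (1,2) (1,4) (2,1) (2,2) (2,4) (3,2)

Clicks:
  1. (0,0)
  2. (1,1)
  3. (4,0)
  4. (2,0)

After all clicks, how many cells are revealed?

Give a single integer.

Answer: 7

Derivation:
Click 1 (0,0) count=1: revealed 1 new [(0,0)] -> total=1
Click 2 (1,1) count=4: revealed 1 new [(1,1)] -> total=2
Click 3 (4,0) count=0: revealed 4 new [(3,0) (3,1) (4,0) (4,1)] -> total=6
Click 4 (2,0) count=2: revealed 1 new [(2,0)] -> total=7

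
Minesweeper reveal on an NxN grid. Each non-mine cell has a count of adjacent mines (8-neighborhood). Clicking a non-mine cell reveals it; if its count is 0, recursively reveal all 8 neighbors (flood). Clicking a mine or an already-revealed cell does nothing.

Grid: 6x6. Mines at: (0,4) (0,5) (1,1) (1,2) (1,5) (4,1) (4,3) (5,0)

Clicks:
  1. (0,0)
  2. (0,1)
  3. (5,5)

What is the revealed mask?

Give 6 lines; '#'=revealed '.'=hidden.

Answer: ##....
......
....##
....##
....##
....##

Derivation:
Click 1 (0,0) count=1: revealed 1 new [(0,0)] -> total=1
Click 2 (0,1) count=2: revealed 1 new [(0,1)] -> total=2
Click 3 (5,5) count=0: revealed 8 new [(2,4) (2,5) (3,4) (3,5) (4,4) (4,5) (5,4) (5,5)] -> total=10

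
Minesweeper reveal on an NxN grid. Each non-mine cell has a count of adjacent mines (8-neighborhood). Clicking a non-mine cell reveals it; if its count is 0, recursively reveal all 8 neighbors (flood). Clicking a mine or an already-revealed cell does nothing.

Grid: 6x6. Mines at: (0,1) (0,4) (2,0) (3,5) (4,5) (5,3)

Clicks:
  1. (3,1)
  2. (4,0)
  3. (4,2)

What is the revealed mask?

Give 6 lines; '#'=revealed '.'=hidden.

Answer: ......
.####.
.####.
#####.
#####.
###...

Derivation:
Click 1 (3,1) count=1: revealed 1 new [(3,1)] -> total=1
Click 2 (4,0) count=0: revealed 20 new [(1,1) (1,2) (1,3) (1,4) (2,1) (2,2) (2,3) (2,4) (3,0) (3,2) (3,3) (3,4) (4,0) (4,1) (4,2) (4,3) (4,4) (5,0) (5,1) (5,2)] -> total=21
Click 3 (4,2) count=1: revealed 0 new [(none)] -> total=21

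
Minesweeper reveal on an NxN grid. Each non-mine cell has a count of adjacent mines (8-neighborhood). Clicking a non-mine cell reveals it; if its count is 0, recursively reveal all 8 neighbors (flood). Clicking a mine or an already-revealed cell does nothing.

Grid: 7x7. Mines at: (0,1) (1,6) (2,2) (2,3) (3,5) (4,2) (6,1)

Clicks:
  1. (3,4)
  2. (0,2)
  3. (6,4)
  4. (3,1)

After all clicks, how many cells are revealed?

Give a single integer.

Answer: 17

Derivation:
Click 1 (3,4) count=2: revealed 1 new [(3,4)] -> total=1
Click 2 (0,2) count=1: revealed 1 new [(0,2)] -> total=2
Click 3 (6,4) count=0: revealed 14 new [(4,3) (4,4) (4,5) (4,6) (5,2) (5,3) (5,4) (5,5) (5,6) (6,2) (6,3) (6,4) (6,5) (6,6)] -> total=16
Click 4 (3,1) count=2: revealed 1 new [(3,1)] -> total=17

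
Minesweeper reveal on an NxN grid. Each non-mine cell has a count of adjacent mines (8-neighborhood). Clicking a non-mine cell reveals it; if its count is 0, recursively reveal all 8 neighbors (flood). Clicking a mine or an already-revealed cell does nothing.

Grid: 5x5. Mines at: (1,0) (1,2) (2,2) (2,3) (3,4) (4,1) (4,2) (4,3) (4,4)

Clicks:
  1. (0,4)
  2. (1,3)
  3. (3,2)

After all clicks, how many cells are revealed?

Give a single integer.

Click 1 (0,4) count=0: revealed 4 new [(0,3) (0,4) (1,3) (1,4)] -> total=4
Click 2 (1,3) count=3: revealed 0 new [(none)] -> total=4
Click 3 (3,2) count=5: revealed 1 new [(3,2)] -> total=5

Answer: 5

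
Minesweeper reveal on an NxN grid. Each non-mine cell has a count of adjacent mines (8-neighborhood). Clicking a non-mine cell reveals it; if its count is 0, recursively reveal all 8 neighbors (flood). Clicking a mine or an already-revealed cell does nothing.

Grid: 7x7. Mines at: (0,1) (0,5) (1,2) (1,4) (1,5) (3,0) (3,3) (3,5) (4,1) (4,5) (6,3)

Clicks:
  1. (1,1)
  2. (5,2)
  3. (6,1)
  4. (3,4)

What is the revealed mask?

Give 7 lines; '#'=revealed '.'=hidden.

Click 1 (1,1) count=2: revealed 1 new [(1,1)] -> total=1
Click 2 (5,2) count=2: revealed 1 new [(5,2)] -> total=2
Click 3 (6,1) count=0: revealed 5 new [(5,0) (5,1) (6,0) (6,1) (6,2)] -> total=7
Click 4 (3,4) count=3: revealed 1 new [(3,4)] -> total=8

Answer: .......
.#.....
.......
....#..
.......
###....
###....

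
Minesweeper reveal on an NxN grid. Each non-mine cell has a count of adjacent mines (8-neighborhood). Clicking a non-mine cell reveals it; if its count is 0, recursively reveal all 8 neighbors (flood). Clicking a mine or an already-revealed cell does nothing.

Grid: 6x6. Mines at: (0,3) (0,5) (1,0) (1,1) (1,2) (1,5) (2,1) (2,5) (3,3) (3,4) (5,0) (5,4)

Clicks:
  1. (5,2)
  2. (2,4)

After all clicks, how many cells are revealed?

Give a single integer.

Answer: 7

Derivation:
Click 1 (5,2) count=0: revealed 6 new [(4,1) (4,2) (4,3) (5,1) (5,2) (5,3)] -> total=6
Click 2 (2,4) count=4: revealed 1 new [(2,4)] -> total=7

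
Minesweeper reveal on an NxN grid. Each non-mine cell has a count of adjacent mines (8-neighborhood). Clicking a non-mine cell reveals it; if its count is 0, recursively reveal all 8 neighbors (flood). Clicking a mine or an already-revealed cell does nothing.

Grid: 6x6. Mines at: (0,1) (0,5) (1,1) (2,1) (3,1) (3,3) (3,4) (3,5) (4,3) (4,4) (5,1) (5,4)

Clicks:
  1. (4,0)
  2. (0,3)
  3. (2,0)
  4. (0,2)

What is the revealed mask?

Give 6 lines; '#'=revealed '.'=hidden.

Click 1 (4,0) count=2: revealed 1 new [(4,0)] -> total=1
Click 2 (0,3) count=0: revealed 9 new [(0,2) (0,3) (0,4) (1,2) (1,3) (1,4) (2,2) (2,3) (2,4)] -> total=10
Click 3 (2,0) count=3: revealed 1 new [(2,0)] -> total=11
Click 4 (0,2) count=2: revealed 0 new [(none)] -> total=11

Answer: ..###.
..###.
#.###.
......
#.....
......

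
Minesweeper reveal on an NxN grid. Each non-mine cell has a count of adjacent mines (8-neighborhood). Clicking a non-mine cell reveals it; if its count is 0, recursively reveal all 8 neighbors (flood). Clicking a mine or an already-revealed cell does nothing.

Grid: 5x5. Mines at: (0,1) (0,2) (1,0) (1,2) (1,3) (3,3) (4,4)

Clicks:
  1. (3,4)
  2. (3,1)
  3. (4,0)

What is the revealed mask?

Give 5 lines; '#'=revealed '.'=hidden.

Click 1 (3,4) count=2: revealed 1 new [(3,4)] -> total=1
Click 2 (3,1) count=0: revealed 9 new [(2,0) (2,1) (2,2) (3,0) (3,1) (3,2) (4,0) (4,1) (4,2)] -> total=10
Click 3 (4,0) count=0: revealed 0 new [(none)] -> total=10

Answer: .....
.....
###..
###.#
###..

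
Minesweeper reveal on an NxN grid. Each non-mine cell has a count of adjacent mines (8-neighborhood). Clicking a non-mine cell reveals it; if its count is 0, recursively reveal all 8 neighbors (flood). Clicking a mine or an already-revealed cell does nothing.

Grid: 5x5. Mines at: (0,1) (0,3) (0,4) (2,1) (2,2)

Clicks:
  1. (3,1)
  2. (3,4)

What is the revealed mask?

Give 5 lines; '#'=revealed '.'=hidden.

Click 1 (3,1) count=2: revealed 1 new [(3,1)] -> total=1
Click 2 (3,4) count=0: revealed 13 new [(1,3) (1,4) (2,3) (2,4) (3,0) (3,2) (3,3) (3,4) (4,0) (4,1) (4,2) (4,3) (4,4)] -> total=14

Answer: .....
...##
...##
#####
#####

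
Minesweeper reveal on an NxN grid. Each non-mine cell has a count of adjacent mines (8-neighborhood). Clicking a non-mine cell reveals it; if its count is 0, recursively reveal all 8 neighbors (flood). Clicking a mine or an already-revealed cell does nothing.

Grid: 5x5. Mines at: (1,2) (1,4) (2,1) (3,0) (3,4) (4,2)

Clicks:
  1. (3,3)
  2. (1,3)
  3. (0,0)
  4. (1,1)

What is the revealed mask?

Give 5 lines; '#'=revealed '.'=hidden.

Answer: ##...
##.#.
.....
...#.
.....

Derivation:
Click 1 (3,3) count=2: revealed 1 new [(3,3)] -> total=1
Click 2 (1,3) count=2: revealed 1 new [(1,3)] -> total=2
Click 3 (0,0) count=0: revealed 4 new [(0,0) (0,1) (1,0) (1,1)] -> total=6
Click 4 (1,1) count=2: revealed 0 new [(none)] -> total=6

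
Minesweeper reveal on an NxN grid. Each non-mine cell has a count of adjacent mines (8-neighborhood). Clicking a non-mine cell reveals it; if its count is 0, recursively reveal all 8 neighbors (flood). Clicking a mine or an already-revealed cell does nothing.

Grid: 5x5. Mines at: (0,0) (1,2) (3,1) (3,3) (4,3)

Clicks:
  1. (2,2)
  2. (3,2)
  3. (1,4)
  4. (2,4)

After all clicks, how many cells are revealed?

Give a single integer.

Click 1 (2,2) count=3: revealed 1 new [(2,2)] -> total=1
Click 2 (3,2) count=3: revealed 1 new [(3,2)] -> total=2
Click 3 (1,4) count=0: revealed 6 new [(0,3) (0,4) (1,3) (1,4) (2,3) (2,4)] -> total=8
Click 4 (2,4) count=1: revealed 0 new [(none)] -> total=8

Answer: 8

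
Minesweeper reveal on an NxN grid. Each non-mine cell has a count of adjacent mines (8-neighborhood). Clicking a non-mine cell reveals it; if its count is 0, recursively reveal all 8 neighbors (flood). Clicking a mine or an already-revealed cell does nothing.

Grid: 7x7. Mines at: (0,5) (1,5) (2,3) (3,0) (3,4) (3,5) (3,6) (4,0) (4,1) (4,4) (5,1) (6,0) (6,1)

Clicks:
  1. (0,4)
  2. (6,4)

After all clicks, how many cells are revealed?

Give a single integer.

Answer: 13

Derivation:
Click 1 (0,4) count=2: revealed 1 new [(0,4)] -> total=1
Click 2 (6,4) count=0: revealed 12 new [(4,5) (4,6) (5,2) (5,3) (5,4) (5,5) (5,6) (6,2) (6,3) (6,4) (6,5) (6,6)] -> total=13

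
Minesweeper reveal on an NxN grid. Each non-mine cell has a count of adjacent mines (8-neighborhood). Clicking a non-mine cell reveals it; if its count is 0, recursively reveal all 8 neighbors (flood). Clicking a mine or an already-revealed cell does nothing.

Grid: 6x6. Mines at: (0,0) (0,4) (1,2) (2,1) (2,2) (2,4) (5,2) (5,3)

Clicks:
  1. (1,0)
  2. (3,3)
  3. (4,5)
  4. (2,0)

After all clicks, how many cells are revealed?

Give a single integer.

Click 1 (1,0) count=2: revealed 1 new [(1,0)] -> total=1
Click 2 (3,3) count=2: revealed 1 new [(3,3)] -> total=2
Click 3 (4,5) count=0: revealed 6 new [(3,4) (3,5) (4,4) (4,5) (5,4) (5,5)] -> total=8
Click 4 (2,0) count=1: revealed 1 new [(2,0)] -> total=9

Answer: 9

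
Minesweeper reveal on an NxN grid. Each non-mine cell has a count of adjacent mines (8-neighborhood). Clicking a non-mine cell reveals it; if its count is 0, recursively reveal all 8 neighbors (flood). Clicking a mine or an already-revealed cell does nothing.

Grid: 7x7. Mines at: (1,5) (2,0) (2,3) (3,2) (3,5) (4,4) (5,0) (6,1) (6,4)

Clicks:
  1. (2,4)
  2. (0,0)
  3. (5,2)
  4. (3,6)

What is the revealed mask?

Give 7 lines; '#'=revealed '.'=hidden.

Click 1 (2,4) count=3: revealed 1 new [(2,4)] -> total=1
Click 2 (0,0) count=0: revealed 10 new [(0,0) (0,1) (0,2) (0,3) (0,4) (1,0) (1,1) (1,2) (1,3) (1,4)] -> total=11
Click 3 (5,2) count=1: revealed 1 new [(5,2)] -> total=12
Click 4 (3,6) count=1: revealed 1 new [(3,6)] -> total=13

Answer: #####..
#####..
....#..
......#
.......
..#....
.......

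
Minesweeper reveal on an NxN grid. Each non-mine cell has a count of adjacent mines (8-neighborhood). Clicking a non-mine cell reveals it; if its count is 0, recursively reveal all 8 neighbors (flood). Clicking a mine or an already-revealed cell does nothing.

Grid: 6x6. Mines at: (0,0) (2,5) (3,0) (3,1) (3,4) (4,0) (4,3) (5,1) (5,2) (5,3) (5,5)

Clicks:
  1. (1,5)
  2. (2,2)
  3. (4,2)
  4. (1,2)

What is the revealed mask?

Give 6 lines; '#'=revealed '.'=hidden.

Answer: .#####
.#####
.####.
......
..#...
......

Derivation:
Click 1 (1,5) count=1: revealed 1 new [(1,5)] -> total=1
Click 2 (2,2) count=1: revealed 1 new [(2,2)] -> total=2
Click 3 (4,2) count=5: revealed 1 new [(4,2)] -> total=3
Click 4 (1,2) count=0: revealed 12 new [(0,1) (0,2) (0,3) (0,4) (0,5) (1,1) (1,2) (1,3) (1,4) (2,1) (2,3) (2,4)] -> total=15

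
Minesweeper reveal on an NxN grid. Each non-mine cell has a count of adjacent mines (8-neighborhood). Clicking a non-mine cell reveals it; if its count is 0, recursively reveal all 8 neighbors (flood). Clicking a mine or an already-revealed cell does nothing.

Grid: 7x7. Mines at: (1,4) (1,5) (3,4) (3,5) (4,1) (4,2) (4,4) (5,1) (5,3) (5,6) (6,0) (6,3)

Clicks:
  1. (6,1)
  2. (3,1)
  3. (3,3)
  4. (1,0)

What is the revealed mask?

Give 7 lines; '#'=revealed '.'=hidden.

Answer: ####...
####...
####...
####...
.......
.......
.#.....

Derivation:
Click 1 (6,1) count=2: revealed 1 new [(6,1)] -> total=1
Click 2 (3,1) count=2: revealed 1 new [(3,1)] -> total=2
Click 3 (3,3) count=3: revealed 1 new [(3,3)] -> total=3
Click 4 (1,0) count=0: revealed 14 new [(0,0) (0,1) (0,2) (0,3) (1,0) (1,1) (1,2) (1,3) (2,0) (2,1) (2,2) (2,3) (3,0) (3,2)] -> total=17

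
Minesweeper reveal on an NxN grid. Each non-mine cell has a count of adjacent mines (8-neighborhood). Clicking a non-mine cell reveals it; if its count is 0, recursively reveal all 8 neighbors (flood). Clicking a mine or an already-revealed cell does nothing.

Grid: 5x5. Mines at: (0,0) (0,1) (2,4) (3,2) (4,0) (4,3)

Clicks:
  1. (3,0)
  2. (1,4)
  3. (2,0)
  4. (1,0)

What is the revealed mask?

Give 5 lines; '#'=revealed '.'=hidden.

Answer: .....
##..#
##...
##...
.....

Derivation:
Click 1 (3,0) count=1: revealed 1 new [(3,0)] -> total=1
Click 2 (1,4) count=1: revealed 1 new [(1,4)] -> total=2
Click 3 (2,0) count=0: revealed 5 new [(1,0) (1,1) (2,0) (2,1) (3,1)] -> total=7
Click 4 (1,0) count=2: revealed 0 new [(none)] -> total=7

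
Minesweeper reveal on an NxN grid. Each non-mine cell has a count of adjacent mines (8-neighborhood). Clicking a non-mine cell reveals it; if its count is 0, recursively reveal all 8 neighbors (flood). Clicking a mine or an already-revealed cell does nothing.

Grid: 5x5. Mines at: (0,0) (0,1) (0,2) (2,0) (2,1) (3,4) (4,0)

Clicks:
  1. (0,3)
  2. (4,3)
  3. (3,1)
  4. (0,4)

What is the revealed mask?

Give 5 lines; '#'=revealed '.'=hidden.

Click 1 (0,3) count=1: revealed 1 new [(0,3)] -> total=1
Click 2 (4,3) count=1: revealed 1 new [(4,3)] -> total=2
Click 3 (3,1) count=3: revealed 1 new [(3,1)] -> total=3
Click 4 (0,4) count=0: revealed 5 new [(0,4) (1,3) (1,4) (2,3) (2,4)] -> total=8

Answer: ...##
...##
...##
.#...
...#.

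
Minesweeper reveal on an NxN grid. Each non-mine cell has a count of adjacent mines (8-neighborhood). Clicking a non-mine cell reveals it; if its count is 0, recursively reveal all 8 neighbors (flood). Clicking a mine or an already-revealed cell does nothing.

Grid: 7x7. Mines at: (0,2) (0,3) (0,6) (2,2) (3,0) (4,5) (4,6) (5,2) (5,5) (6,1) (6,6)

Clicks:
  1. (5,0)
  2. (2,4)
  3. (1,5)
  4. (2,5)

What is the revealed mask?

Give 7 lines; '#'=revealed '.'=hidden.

Answer: .......
...####
...####
...####
.......
#......
.......

Derivation:
Click 1 (5,0) count=1: revealed 1 new [(5,0)] -> total=1
Click 2 (2,4) count=0: revealed 12 new [(1,3) (1,4) (1,5) (1,6) (2,3) (2,4) (2,5) (2,6) (3,3) (3,4) (3,5) (3,6)] -> total=13
Click 3 (1,5) count=1: revealed 0 new [(none)] -> total=13
Click 4 (2,5) count=0: revealed 0 new [(none)] -> total=13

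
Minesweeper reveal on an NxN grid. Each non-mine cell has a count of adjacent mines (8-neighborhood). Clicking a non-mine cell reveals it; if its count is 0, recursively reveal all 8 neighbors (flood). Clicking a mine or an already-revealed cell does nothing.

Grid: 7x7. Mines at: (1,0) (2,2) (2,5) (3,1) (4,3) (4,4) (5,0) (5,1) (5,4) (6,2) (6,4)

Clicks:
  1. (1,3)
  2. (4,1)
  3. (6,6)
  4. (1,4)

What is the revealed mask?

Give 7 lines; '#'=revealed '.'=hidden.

Click 1 (1,3) count=1: revealed 1 new [(1,3)] -> total=1
Click 2 (4,1) count=3: revealed 1 new [(4,1)] -> total=2
Click 3 (6,6) count=0: revealed 8 new [(3,5) (3,6) (4,5) (4,6) (5,5) (5,6) (6,5) (6,6)] -> total=10
Click 4 (1,4) count=1: revealed 1 new [(1,4)] -> total=11

Answer: .......
...##..
.......
.....##
.#...##
.....##
.....##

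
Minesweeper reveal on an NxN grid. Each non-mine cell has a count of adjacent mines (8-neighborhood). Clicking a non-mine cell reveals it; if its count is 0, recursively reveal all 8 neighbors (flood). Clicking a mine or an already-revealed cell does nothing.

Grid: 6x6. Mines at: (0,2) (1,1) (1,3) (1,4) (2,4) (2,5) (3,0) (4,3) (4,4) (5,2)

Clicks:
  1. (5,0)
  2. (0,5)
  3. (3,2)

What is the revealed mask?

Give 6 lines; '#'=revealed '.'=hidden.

Answer: .....#
......
......
..#...
##....
##....

Derivation:
Click 1 (5,0) count=0: revealed 4 new [(4,0) (4,1) (5,0) (5,1)] -> total=4
Click 2 (0,5) count=1: revealed 1 new [(0,5)] -> total=5
Click 3 (3,2) count=1: revealed 1 new [(3,2)] -> total=6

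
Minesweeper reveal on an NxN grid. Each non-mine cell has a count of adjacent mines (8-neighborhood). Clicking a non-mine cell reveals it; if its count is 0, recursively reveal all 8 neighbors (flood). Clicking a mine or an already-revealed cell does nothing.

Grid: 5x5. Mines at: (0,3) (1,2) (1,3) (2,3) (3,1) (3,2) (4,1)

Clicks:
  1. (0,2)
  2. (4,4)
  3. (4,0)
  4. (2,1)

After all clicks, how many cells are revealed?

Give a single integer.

Answer: 7

Derivation:
Click 1 (0,2) count=3: revealed 1 new [(0,2)] -> total=1
Click 2 (4,4) count=0: revealed 4 new [(3,3) (3,4) (4,3) (4,4)] -> total=5
Click 3 (4,0) count=2: revealed 1 new [(4,0)] -> total=6
Click 4 (2,1) count=3: revealed 1 new [(2,1)] -> total=7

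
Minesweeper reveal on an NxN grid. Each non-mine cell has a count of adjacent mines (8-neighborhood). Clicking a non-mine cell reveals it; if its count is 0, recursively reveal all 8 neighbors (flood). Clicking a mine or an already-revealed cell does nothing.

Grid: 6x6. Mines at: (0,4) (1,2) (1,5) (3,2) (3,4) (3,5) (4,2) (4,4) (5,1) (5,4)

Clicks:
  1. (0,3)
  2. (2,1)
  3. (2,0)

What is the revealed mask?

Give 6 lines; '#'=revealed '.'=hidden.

Click 1 (0,3) count=2: revealed 1 new [(0,3)] -> total=1
Click 2 (2,1) count=2: revealed 1 new [(2,1)] -> total=2
Click 3 (2,0) count=0: revealed 9 new [(0,0) (0,1) (1,0) (1,1) (2,0) (3,0) (3,1) (4,0) (4,1)] -> total=11

Answer: ##.#..
##....
##....
##....
##....
......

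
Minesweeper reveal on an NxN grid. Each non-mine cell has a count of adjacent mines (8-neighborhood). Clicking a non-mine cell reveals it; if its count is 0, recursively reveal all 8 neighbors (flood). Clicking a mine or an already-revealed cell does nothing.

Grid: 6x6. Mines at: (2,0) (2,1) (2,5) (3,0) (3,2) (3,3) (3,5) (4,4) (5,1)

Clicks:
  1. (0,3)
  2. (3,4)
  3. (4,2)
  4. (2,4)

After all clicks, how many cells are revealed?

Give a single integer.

Answer: 17

Derivation:
Click 1 (0,3) count=0: revealed 15 new [(0,0) (0,1) (0,2) (0,3) (0,4) (0,5) (1,0) (1,1) (1,2) (1,3) (1,4) (1,5) (2,2) (2,3) (2,4)] -> total=15
Click 2 (3,4) count=4: revealed 1 new [(3,4)] -> total=16
Click 3 (4,2) count=3: revealed 1 new [(4,2)] -> total=17
Click 4 (2,4) count=3: revealed 0 new [(none)] -> total=17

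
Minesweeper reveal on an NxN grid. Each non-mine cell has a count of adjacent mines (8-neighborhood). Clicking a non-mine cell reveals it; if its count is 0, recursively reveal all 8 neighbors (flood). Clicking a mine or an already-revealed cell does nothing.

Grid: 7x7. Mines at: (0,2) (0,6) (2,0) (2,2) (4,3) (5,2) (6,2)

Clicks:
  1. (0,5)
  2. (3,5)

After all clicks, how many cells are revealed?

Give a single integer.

Answer: 26

Derivation:
Click 1 (0,5) count=1: revealed 1 new [(0,5)] -> total=1
Click 2 (3,5) count=0: revealed 25 new [(0,3) (0,4) (1,3) (1,4) (1,5) (1,6) (2,3) (2,4) (2,5) (2,6) (3,3) (3,4) (3,5) (3,6) (4,4) (4,5) (4,6) (5,3) (5,4) (5,5) (5,6) (6,3) (6,4) (6,5) (6,6)] -> total=26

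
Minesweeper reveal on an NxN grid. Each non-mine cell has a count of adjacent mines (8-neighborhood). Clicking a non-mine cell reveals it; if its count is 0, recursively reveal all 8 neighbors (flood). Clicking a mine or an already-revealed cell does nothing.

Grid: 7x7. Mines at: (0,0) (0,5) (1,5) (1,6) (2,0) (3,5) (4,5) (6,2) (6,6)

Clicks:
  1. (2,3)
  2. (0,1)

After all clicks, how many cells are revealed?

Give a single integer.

Click 1 (2,3) count=0: revealed 29 new [(0,1) (0,2) (0,3) (0,4) (1,1) (1,2) (1,3) (1,4) (2,1) (2,2) (2,3) (2,4) (3,0) (3,1) (3,2) (3,3) (3,4) (4,0) (4,1) (4,2) (4,3) (4,4) (5,0) (5,1) (5,2) (5,3) (5,4) (6,0) (6,1)] -> total=29
Click 2 (0,1) count=1: revealed 0 new [(none)] -> total=29

Answer: 29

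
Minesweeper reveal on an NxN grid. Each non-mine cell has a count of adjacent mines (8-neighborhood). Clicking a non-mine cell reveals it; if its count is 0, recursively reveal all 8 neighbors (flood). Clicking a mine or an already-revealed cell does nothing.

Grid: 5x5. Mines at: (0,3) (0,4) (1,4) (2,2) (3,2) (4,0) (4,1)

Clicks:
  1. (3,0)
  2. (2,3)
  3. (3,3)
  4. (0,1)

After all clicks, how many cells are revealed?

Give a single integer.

Click 1 (3,0) count=2: revealed 1 new [(3,0)] -> total=1
Click 2 (2,3) count=3: revealed 1 new [(2,3)] -> total=2
Click 3 (3,3) count=2: revealed 1 new [(3,3)] -> total=3
Click 4 (0,1) count=0: revealed 9 new [(0,0) (0,1) (0,2) (1,0) (1,1) (1,2) (2,0) (2,1) (3,1)] -> total=12

Answer: 12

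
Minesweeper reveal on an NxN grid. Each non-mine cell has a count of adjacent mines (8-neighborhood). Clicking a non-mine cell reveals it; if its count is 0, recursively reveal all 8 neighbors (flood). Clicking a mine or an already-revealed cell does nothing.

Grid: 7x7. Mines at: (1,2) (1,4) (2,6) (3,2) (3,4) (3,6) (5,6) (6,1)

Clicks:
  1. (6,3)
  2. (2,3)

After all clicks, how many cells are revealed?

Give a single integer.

Click 1 (6,3) count=0: revealed 12 new [(4,2) (4,3) (4,4) (4,5) (5,2) (5,3) (5,4) (5,5) (6,2) (6,3) (6,4) (6,5)] -> total=12
Click 2 (2,3) count=4: revealed 1 new [(2,3)] -> total=13

Answer: 13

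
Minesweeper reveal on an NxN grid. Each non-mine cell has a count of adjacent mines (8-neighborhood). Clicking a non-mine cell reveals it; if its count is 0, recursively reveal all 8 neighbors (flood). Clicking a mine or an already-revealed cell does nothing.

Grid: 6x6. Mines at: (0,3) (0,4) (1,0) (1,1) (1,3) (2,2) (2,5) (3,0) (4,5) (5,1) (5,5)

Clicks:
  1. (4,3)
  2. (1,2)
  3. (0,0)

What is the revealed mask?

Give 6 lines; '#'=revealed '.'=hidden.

Click 1 (4,3) count=0: revealed 9 new [(3,2) (3,3) (3,4) (4,2) (4,3) (4,4) (5,2) (5,3) (5,4)] -> total=9
Click 2 (1,2) count=4: revealed 1 new [(1,2)] -> total=10
Click 3 (0,0) count=2: revealed 1 new [(0,0)] -> total=11

Answer: #.....
..#...
......
..###.
..###.
..###.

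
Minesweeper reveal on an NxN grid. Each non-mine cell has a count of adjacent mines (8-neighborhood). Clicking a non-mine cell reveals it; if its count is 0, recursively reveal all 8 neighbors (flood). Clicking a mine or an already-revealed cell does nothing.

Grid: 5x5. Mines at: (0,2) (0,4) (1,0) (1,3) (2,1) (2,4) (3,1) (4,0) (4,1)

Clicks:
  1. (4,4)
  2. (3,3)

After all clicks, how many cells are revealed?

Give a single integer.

Answer: 6

Derivation:
Click 1 (4,4) count=0: revealed 6 new [(3,2) (3,3) (3,4) (4,2) (4,3) (4,4)] -> total=6
Click 2 (3,3) count=1: revealed 0 new [(none)] -> total=6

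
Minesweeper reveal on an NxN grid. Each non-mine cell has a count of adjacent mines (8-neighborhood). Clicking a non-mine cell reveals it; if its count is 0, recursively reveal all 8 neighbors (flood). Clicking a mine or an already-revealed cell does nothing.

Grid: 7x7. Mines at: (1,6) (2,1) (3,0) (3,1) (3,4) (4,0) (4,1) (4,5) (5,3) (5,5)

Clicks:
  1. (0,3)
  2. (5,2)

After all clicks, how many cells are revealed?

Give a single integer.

Click 1 (0,3) count=0: revealed 16 new [(0,0) (0,1) (0,2) (0,3) (0,4) (0,5) (1,0) (1,1) (1,2) (1,3) (1,4) (1,5) (2,2) (2,3) (2,4) (2,5)] -> total=16
Click 2 (5,2) count=2: revealed 1 new [(5,2)] -> total=17

Answer: 17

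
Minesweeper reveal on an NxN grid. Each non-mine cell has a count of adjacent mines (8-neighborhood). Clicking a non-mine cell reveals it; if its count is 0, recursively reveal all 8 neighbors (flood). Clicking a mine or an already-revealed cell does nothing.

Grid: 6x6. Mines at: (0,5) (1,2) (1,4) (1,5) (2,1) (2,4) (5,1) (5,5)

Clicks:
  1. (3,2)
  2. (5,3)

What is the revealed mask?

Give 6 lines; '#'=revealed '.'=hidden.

Answer: ......
......
......
..###.
..###.
..###.

Derivation:
Click 1 (3,2) count=1: revealed 1 new [(3,2)] -> total=1
Click 2 (5,3) count=0: revealed 8 new [(3,3) (3,4) (4,2) (4,3) (4,4) (5,2) (5,3) (5,4)] -> total=9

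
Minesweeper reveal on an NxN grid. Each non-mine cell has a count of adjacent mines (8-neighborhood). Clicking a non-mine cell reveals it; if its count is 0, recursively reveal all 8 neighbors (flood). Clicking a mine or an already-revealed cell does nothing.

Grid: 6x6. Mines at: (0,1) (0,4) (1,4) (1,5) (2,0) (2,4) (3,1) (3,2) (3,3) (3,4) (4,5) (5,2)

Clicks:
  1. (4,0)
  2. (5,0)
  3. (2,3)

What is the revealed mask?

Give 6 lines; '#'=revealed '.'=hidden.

Answer: ......
......
...#..
......
##....
##....

Derivation:
Click 1 (4,0) count=1: revealed 1 new [(4,0)] -> total=1
Click 2 (5,0) count=0: revealed 3 new [(4,1) (5,0) (5,1)] -> total=4
Click 3 (2,3) count=5: revealed 1 new [(2,3)] -> total=5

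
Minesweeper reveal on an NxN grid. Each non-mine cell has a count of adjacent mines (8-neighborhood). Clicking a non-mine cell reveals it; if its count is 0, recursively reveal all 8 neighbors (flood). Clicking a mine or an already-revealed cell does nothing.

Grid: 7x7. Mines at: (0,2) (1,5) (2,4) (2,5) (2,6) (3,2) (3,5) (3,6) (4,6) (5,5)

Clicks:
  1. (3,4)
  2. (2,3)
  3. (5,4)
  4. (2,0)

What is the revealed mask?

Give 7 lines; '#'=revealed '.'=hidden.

Click 1 (3,4) count=3: revealed 1 new [(3,4)] -> total=1
Click 2 (2,3) count=2: revealed 1 new [(2,3)] -> total=2
Click 3 (5,4) count=1: revealed 1 new [(5,4)] -> total=3
Click 4 (2,0) count=0: revealed 22 new [(0,0) (0,1) (1,0) (1,1) (2,0) (2,1) (3,0) (3,1) (4,0) (4,1) (4,2) (4,3) (4,4) (5,0) (5,1) (5,2) (5,3) (6,0) (6,1) (6,2) (6,3) (6,4)] -> total=25

Answer: ##.....
##.....
##.#...
##..#..
#####..
#####..
#####..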